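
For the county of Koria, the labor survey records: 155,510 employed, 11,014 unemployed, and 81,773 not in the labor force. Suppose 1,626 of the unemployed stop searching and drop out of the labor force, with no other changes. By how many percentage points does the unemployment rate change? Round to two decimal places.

Initially, labor force = 155,510 + 11,014 = 166,524, so u = 11,014/166,524 = 6.61%.
After the change, unemployed and labor force both fall by 1,626 → E = 155,510, U = 9,388, labor force = 164,898.
New unemployment rate = 9,388 / 164,898 = 5.69%.
Change = 5.69% − 6.61% = −0.92 percentage points.

The unemployment rate changes by −0.92 percentage points.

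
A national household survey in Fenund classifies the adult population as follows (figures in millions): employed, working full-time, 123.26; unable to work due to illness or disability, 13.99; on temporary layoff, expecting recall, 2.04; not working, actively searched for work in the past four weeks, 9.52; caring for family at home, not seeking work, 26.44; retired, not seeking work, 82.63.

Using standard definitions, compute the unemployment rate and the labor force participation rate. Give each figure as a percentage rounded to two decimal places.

Unemployment rate ≈ 8.57%; labor force participation rate ≈ 52.28%.

Employed = 123.26 million.
Unemployed = 2.04 + 9.52 = 11.56 million (jobless and actively searching, or on temporary layoff).
Labor force = 123.26 + 11.56 = 134.82 million.
Not in labor force = 13.99 + 26.44 + 82.63 = 123.06 million (those not working and not actively searching are outside the labor force).
Civilian working-age population = 134.82 + 123.06 = 257.88 million.
Unemployment rate = 11.56 / 134.82 = 8.57%.
Labor force participation rate = 134.82 / 257.88 = 52.28%.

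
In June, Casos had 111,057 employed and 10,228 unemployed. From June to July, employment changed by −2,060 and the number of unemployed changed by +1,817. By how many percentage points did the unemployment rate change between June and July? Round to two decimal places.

The unemployment rate changed by +1.52 percentage points.

June: labor force = 111,057 + 10,228 = 121,285; u = 10,228/121,285 = 8.43%.
July: labor force = 108,997 + 12,045 = 121,042; u = 12,045/121,042 = 9.95%.
Change = 9.95% − 8.43% = +1.52 pp.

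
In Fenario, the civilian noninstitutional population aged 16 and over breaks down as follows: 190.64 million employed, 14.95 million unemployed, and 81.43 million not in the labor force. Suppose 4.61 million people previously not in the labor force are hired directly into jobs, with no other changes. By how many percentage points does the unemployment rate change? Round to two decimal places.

The unemployment rate changes by −0.16 percentage points.

Initially, labor force = 190.64 + 14.95 = 205.59 million, so u = 14.95/205.59 = 7.27%.
After the change, employed and labor force both rise by 4.61; unemployed unchanged → E = 195.25, U = 14.95, labor force = 210.20 million.
New unemployment rate = 14.95 / 210.20 = 7.11%.
Change = 7.11% − 7.27% = −0.16 percentage points.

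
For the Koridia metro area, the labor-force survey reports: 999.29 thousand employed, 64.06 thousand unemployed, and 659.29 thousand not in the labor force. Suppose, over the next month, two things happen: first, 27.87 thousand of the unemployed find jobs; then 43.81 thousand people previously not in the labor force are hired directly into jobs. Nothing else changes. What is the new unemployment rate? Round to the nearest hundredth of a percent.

New unemployment rate ≈ 3.27%.

Initially, labor force = 999.29 + 64.06 = 1,063.35 thousand, so u = 64.06/1,063.35 = 6.02%.
After the first change, unemployed falls and employed rises by 27.87; labor force unchanged → E = 1,027.16, U = 36.19, labor force = 1,063.35 thousand.
After the second change, employed and labor force both rise by 43.81; unemployed unchanged → E = 1,070.97, U = 36.19, labor force = 1,107.16 thousand.
New unemployment rate = 36.19 / 1,107.16 = 3.27%.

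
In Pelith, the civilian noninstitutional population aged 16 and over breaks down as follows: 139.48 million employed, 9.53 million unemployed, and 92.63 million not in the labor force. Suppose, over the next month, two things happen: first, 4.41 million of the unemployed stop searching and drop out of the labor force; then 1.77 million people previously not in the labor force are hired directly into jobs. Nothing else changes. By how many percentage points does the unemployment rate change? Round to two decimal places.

Initially, labor force = 139.48 + 9.53 = 149.01 million, so u = 9.53/149.01 = 6.40%.
After the first change, unemployed and labor force both fall by 4.41 → E = 139.48, U = 5.12, labor force = 144.60 million.
After the second change, employed and labor force both rise by 1.77; unemployed unchanged → E = 141.25, U = 5.12, labor force = 146.37 million.
New unemployment rate = 5.12 / 146.37 = 3.50%.
Change = 3.50% − 6.40% = −2.90 percentage points.

The unemployment rate changes by −2.90 percentage points.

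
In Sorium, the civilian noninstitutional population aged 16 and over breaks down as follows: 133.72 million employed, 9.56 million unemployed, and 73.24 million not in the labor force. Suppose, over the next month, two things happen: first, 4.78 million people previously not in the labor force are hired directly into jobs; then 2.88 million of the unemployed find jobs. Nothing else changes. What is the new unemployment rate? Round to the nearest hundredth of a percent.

Initially, labor force = 133.72 + 9.56 = 143.28 million, so u = 9.56/143.28 = 6.67%.
After the first change, employed and labor force both rise by 4.78; unemployed unchanged → E = 138.50, U = 9.56, labor force = 148.06 million.
After the second change, unemployed falls and employed rises by 2.88; labor force unchanged → E = 141.38, U = 6.68, labor force = 148.06 million.
New unemployment rate = 6.68 / 148.06 = 4.51%.

New unemployment rate ≈ 4.51%.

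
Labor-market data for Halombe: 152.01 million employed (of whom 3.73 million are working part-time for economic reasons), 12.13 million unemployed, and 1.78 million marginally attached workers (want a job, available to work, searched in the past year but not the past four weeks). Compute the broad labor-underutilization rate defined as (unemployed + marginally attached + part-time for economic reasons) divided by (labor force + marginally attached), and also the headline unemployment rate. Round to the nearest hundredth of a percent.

Labor force = 152.01 + 12.13 = 164.14 million.
Numerator = 12.13 + 1.78 + 3.73 = 17.64 million.
Denominator = 164.14 + 1.78 = 165.92 million.
Broad rate = 17.64 / 165.92 = 10.63%.
Headline unemployment rate = 12.13 / 164.14 = 7.39%.

Broad underutilization rate ≈ 10.63%; headline unemployment rate ≈ 7.39%.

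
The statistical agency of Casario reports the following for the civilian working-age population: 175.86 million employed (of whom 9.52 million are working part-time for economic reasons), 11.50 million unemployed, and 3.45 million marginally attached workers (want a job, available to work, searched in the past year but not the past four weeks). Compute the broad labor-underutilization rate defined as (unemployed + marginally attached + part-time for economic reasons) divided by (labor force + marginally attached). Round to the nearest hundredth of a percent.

Labor force = 175.86 + 11.50 = 187.36 million.
Numerator = 11.50 + 3.45 + 9.52 = 24.47 million.
Denominator = 187.36 + 3.45 = 190.81 million.
Broad rate = 24.47 / 190.81 = 12.82%.

Broad underutilization rate ≈ 12.82%.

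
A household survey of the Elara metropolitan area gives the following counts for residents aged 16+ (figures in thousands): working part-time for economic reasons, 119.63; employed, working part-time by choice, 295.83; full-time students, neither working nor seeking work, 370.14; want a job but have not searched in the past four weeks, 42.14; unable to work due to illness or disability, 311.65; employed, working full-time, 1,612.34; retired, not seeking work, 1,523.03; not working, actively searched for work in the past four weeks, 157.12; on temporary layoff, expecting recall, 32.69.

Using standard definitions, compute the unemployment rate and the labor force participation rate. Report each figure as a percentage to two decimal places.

Unemployment rate ≈ 8.56%; labor force participation rate ≈ 49.67%.

Employed = 119.63 + 295.83 + 1,612.34 = 2,027.80 thousand (anyone who worked, including part-time for economic reasons, counts as employed).
Unemployed = 157.12 + 32.69 = 189.81 thousand (jobless and actively searching, or on temporary layoff).
Labor force = 2,027.80 + 189.81 = 2,217.61 thousand.
Not in labor force = 370.14 + 42.14 + 311.65 + 1,523.03 = 2,246.96 thousand (those not working and not actively searching are outside the labor force — including those who want a job but have given up searching).
Civilian working-age population = 2,217.61 + 2,246.96 = 4,464.57 thousand.
Unemployment rate = 189.81 / 2,217.61 = 8.56%.
Labor force participation rate = 2,217.61 / 4,464.57 = 49.67%.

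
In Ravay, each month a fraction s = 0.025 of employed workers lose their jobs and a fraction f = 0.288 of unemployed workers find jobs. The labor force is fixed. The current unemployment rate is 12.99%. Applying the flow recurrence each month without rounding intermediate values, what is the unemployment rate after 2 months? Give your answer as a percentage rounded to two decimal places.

Unemployment rate after two months ≈ 10.35%.

With a fixed labor force, u_{t+1} = u_t + s·(1−u_t) − f·u_t = u_t·(1−s−f) + s.
Here 1−s−f = 0.687 and s = 0.025.
u_1 = 0.129900 × 0.687 + 0.025 = 0.114241.
u_2 = 0.114241 × 0.687 + 0.025 = 0.103484.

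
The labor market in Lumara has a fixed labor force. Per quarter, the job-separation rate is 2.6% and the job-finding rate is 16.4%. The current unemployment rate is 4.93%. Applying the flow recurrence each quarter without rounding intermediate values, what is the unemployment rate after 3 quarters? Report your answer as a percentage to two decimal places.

Unemployment rate after three quarters ≈ 9.03%.

With a fixed labor force, u_{t+1} = u_t + s·(1−u_t) − f·u_t = u_t·(1−s−f) + s.
Here 1−s−f = 0.810 and s = 0.026.
u_1 = 0.049300 × 0.810 + 0.026 = 0.065933.
u_2 = 0.065933 × 0.810 + 0.026 = 0.079406.
u_3 = 0.079406 × 0.810 + 0.026 = 0.090319.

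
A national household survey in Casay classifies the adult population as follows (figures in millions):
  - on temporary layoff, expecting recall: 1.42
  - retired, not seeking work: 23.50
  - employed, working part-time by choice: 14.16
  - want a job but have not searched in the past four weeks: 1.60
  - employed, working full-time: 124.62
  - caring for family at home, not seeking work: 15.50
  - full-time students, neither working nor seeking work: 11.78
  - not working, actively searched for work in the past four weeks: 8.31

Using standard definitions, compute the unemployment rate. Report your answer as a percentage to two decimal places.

Unemployment rate ≈ 6.55%.

Employed = 14.16 + 124.62 = 138.78 million.
Unemployed = 1.42 + 8.31 = 9.73 million (jobless and actively searching, or on temporary layoff).
Labor force = 138.78 + 9.73 = 148.51 million.
Unemployment rate = 9.73 / 148.51 = 6.55%.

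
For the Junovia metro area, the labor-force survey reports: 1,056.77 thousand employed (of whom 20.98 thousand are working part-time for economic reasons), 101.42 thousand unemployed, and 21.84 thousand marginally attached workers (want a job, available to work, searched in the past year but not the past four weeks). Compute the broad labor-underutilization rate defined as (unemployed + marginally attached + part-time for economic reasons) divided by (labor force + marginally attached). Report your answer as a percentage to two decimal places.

Broad underutilization rate ≈ 12.22%.

Labor force = 1,056.77 + 101.42 = 1,158.19 thousand.
Numerator = 101.42 + 21.84 + 20.98 = 144.24 thousand.
Denominator = 1,158.19 + 21.84 = 1,180.03 thousand.
Broad rate = 144.24 / 1,180.03 = 12.22%.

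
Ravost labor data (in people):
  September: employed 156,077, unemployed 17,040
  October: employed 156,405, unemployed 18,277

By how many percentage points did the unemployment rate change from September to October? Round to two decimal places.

The unemployment rate changed by +0.62 percentage points.

September: labor force = 156,077 + 17,040 = 173,117; u = 17,040/173,117 = 9.84%.
October: labor force = 156,405 + 18,277 = 174,682; u = 18,277/174,682 = 10.46%.
Change = 10.46% − 9.84% = +0.62 pp.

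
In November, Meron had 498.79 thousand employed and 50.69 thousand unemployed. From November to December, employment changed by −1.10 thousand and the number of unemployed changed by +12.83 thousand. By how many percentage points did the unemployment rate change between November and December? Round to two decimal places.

November: labor force = 498.79 + 50.69 = 549.48; u = 50.69/549.48 = 9.23%.
December: labor force = 497.69 + 63.52 = 561.21; u = 63.52/561.21 = 11.32%.
Change = 11.32% − 9.23% = +2.09 pp.

The unemployment rate changed by +2.09 percentage points.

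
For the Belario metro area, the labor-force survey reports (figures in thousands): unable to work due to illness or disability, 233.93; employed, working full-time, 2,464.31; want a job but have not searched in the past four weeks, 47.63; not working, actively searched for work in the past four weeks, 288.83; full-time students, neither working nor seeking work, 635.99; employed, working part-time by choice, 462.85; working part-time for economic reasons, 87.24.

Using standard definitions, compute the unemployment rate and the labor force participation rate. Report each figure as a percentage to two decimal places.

Unemployment rate ≈ 8.74%; labor force participation rate ≈ 78.26%.

Employed = 2,464.31 + 462.85 + 87.24 = 3,014.40 thousand (anyone who worked, including part-time for economic reasons, counts as employed).
Unemployed = 288.83 thousand.
Labor force = 3,014.40 + 288.83 = 3,303.23 thousand.
Not in labor force = 233.93 + 47.63 + 635.99 = 917.55 thousand (those not working and not actively searching are outside the labor force — including those who want a job but have given up searching).
Civilian working-age population = 3,303.23 + 917.55 = 4,220.78 thousand.
Unemployment rate = 288.83 / 3,303.23 = 8.74%.
Labor force participation rate = 3,303.23 / 4,220.78 = 78.26%.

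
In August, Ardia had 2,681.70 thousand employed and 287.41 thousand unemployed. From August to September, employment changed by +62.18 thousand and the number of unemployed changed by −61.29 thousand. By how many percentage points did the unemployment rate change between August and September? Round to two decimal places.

August: labor force = 2,681.70 + 287.41 = 2,969.11; u = 287.41/2,969.11 = 9.68%.
September: labor force = 2,743.88 + 226.12 = 2,970.00; u = 226.12/2,970.00 = 7.61%.
Change = 7.61% − 9.68% = −2.07 pp.

The unemployment rate changed by −2.07 percentage points.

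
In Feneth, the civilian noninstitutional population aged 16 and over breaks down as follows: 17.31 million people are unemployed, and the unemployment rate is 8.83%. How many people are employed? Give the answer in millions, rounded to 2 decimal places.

Labor force = U / u = 17.31 / 0.0883 ≈ 196.04 million.
Employed = labor force − unemployed = 196.04 − 17.31 = 178.73 million.

About 178.73 million are employed.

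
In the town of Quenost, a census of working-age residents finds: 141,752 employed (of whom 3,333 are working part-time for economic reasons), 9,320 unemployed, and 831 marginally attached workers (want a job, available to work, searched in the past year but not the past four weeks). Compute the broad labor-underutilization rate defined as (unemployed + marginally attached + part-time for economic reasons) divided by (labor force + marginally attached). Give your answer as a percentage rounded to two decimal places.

Labor force = 141,752 + 9,320 = 151,072.
Numerator = 9,320 + 831 + 3,333 = 13,484.
Denominator = 151,072 + 831 = 151,903.
Broad rate = 13,484 / 151,903 = 8.88%.

Broad underutilization rate ≈ 8.88%.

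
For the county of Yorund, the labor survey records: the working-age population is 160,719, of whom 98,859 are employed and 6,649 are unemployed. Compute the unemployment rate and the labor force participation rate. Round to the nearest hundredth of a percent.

Labor force = employed + unemployed = 98,859 + 6,649 = 105,508.
Unemployment rate = 6,649 / 105,508 = 6.30%.
Labor force participation rate = 105,508 / 160,719 = 65.65%.

Unemployment rate ≈ 6.30%; labor force participation rate ≈ 65.65%.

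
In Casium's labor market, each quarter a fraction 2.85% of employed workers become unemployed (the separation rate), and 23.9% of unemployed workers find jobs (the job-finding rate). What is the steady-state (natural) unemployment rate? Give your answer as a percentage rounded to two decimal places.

Steady-state unemployment rate ≈ 10.65%.

At steady state the flows balance: s·E = f·U, so U/(E+U) = s/(s+f).
u* = 2.85 / (2.85 + 23.9) = 2.85 / 26.75 = 10.65%.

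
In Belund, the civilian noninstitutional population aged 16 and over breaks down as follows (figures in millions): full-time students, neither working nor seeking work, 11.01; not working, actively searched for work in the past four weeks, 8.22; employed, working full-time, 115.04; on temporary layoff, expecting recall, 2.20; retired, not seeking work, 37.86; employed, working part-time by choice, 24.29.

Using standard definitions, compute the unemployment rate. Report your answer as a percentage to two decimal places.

Employed = 115.04 + 24.29 = 139.33 million.
Unemployed = 8.22 + 2.20 = 10.42 million (jobless and actively searching, or on temporary layoff).
Labor force = 139.33 + 10.42 = 149.75 million.
Unemployment rate = 10.42 / 149.75 = 6.96%.

Unemployment rate ≈ 6.96%.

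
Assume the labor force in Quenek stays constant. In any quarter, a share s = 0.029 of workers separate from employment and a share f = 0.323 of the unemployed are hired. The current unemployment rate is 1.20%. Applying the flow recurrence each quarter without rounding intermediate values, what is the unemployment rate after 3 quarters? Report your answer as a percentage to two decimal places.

With a fixed labor force, u_{t+1} = u_t + s·(1−u_t) − f·u_t = u_t·(1−s−f) + s.
Here 1−s−f = 0.648 and s = 0.029.
u_1 = 0.012000 × 0.648 + 0.029 = 0.036776.
u_2 = 0.036776 × 0.648 + 0.029 = 0.052831.
u_3 = 0.052831 × 0.648 + 0.029 = 0.063234.

Unemployment rate after three quarters ≈ 6.32%.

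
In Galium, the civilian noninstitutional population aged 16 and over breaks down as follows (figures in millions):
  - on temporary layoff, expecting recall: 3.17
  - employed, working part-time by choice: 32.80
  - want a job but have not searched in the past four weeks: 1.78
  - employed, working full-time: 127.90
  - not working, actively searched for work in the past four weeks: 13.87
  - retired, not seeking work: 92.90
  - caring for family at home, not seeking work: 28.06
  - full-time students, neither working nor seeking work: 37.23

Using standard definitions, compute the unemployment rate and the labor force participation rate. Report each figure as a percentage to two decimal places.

Employed = 32.80 + 127.90 = 160.70 million.
Unemployed = 3.17 + 13.87 = 17.04 million (jobless and actively searching, or on temporary layoff).
Labor force = 160.70 + 17.04 = 177.74 million.
Not in labor force = 1.78 + 92.90 + 28.06 + 37.23 = 159.97 million (those not working and not actively searching are outside the labor force — including those who want a job but have given up searching).
Civilian working-age population = 177.74 + 159.97 = 337.71 million.
Unemployment rate = 17.04 / 177.74 = 9.59%.
Labor force participation rate = 177.74 / 337.71 = 52.63%.

Unemployment rate ≈ 9.59%; labor force participation rate ≈ 52.63%.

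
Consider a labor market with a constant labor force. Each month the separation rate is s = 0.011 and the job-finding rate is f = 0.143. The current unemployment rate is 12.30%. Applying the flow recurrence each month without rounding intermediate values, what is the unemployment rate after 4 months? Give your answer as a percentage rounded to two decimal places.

With a fixed labor force, u_{t+1} = u_t + s·(1−u_t) − f·u_t = u_t·(1−s−f) + s.
Here 1−s−f = 0.846 and s = 0.011.
u_1 = 0.123000 × 0.846 + 0.011 = 0.115058.
u_2 = 0.115058 × 0.846 + 0.011 = 0.108339.
u_3 = 0.108339 × 0.846 + 0.011 = 0.102655.
u_4 = 0.102655 × 0.846 + 0.011 = 0.097846.

Unemployment rate after four months ≈ 9.78%.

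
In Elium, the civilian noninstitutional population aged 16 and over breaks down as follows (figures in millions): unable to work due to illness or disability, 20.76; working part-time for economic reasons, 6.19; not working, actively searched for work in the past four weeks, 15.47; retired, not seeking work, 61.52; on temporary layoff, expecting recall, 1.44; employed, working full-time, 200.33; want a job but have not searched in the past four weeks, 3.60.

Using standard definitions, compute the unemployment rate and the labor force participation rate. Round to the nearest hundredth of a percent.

Unemployment rate ≈ 7.57%; labor force participation rate ≈ 72.23%.

Employed = 6.19 + 200.33 = 206.52 million (anyone who worked, including part-time for economic reasons, counts as employed).
Unemployed = 15.47 + 1.44 = 16.91 million (jobless and actively searching, or on temporary layoff).
Labor force = 206.52 + 16.91 = 223.43 million.
Not in labor force = 20.76 + 61.52 + 3.60 = 85.88 million (those not working and not actively searching are outside the labor force — including those who want a job but have given up searching).
Civilian working-age population = 223.43 + 85.88 = 309.31 million.
Unemployment rate = 16.91 / 223.43 = 7.57%.
Labor force participation rate = 223.43 / 309.31 = 72.23%.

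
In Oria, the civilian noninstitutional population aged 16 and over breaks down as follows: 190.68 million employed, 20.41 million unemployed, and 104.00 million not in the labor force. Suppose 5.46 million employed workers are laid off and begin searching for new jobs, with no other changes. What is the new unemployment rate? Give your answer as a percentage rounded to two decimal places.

Initially, labor force = 190.68 + 20.41 = 211.09 million, so u = 20.41/211.09 = 9.67%.
After the change, employed falls and unemployed rises by 5.46; labor force unchanged → E = 185.22, U = 25.87, labor force = 211.09 million.
New unemployment rate = 25.87 / 211.09 = 12.26%.

New unemployment rate ≈ 12.26%.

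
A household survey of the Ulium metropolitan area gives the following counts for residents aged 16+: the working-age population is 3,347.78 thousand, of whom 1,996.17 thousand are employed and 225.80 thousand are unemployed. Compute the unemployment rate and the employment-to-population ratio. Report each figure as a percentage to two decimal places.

Labor force = employed + unemployed = 1,996.17 + 225.80 = 2,221.97 thousand.
Unemployment rate = 225.80 / 2,221.97 = 10.16%.
Employment-population ratio = 1,996.17 / 3,347.78 = 59.63%.

Unemployment rate ≈ 10.16%; employment-population ratio ≈ 59.63%.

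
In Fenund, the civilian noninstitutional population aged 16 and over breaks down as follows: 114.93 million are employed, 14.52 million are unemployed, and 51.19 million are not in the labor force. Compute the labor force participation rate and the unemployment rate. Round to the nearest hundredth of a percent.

Labor force = employed + unemployed = 114.93 + 14.52 = 129.45 million.
Working-age population = 129.45 + 51.19 = 180.64 million.
Unemployment rate = 14.52 / 129.45 = 11.22%.
Labor force participation rate = 129.45 / 180.64 = 71.66%.

Labor force participation rate ≈ 71.66%; unemployment rate ≈ 11.22%.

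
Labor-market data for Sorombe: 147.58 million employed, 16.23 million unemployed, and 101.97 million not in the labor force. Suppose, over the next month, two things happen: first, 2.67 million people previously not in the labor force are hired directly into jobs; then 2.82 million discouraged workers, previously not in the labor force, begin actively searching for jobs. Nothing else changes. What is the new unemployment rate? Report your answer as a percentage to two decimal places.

Initially, labor force = 147.58 + 16.23 = 163.81 million, so u = 16.23/163.81 = 9.91%.
After the first change, employed and labor force both rise by 2.67; unemployed unchanged → E = 150.25, U = 16.23, labor force = 166.48 million.
After the second change, unemployed and labor force both rise by 2.82 → E = 150.25, U = 19.05, labor force = 169.30 million.
New unemployment rate = 19.05 / 169.30 = 11.25%.

New unemployment rate ≈ 11.25%.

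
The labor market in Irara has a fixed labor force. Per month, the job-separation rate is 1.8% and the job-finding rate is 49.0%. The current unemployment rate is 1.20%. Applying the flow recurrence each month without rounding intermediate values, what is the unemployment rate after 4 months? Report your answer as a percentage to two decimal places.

With a fixed labor force, u_{t+1} = u_t + s·(1−u_t) − f·u_t = u_t·(1−s−f) + s.
Here 1−s−f = 0.492 and s = 0.018.
u_1 = 0.012000 × 0.492 + 0.018 = 0.023904.
u_2 = 0.023904 × 0.492 + 0.018 = 0.029761.
u_3 = 0.029761 × 0.492 + 0.018 = 0.032642.
u_4 = 0.032642 × 0.492 + 0.018 = 0.034060.

Unemployment rate after four months ≈ 3.41%.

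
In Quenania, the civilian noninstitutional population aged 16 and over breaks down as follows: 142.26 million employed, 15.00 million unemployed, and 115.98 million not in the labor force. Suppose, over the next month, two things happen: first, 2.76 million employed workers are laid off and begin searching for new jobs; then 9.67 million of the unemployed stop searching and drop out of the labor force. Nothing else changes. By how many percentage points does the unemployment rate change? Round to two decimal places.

Initially, labor force = 142.26 + 15.00 = 157.26 million, so u = 15.00/157.26 = 9.54%.
After the first change, employed falls and unemployed rises by 2.76; labor force unchanged → E = 139.50, U = 17.76, labor force = 157.26 million.
After the second change, unemployed and labor force both fall by 9.67 → E = 139.50, U = 8.09, labor force = 147.59 million.
New unemployment rate = 8.09 / 147.59 = 5.48%.
Change = 5.48% − 9.54% = −4.06 percentage points.

The unemployment rate changes by −4.06 percentage points.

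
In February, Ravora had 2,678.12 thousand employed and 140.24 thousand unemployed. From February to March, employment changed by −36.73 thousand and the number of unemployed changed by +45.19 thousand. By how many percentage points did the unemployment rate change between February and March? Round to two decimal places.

February: labor force = 2,678.12 + 140.24 = 2,818.36; u = 140.24/2,818.36 = 4.98%.
March: labor force = 2,641.39 + 185.43 = 2,826.82; u = 185.43/2,826.82 = 6.56%.
Change = 6.56% − 4.98% = +1.58 pp.

The unemployment rate changed by +1.58 percentage points.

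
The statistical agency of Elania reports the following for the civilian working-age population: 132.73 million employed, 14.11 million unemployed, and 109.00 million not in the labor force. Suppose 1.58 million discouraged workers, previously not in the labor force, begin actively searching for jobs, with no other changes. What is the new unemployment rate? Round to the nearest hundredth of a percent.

New unemployment rate ≈ 10.57%.

Initially, labor force = 132.73 + 14.11 = 146.84 million, so u = 14.11/146.84 = 9.61%.
After the change, unemployed and labor force both rise by 1.58 → E = 132.73, U = 15.69, labor force = 148.42 million.
New unemployment rate = 15.69 / 148.42 = 10.57%.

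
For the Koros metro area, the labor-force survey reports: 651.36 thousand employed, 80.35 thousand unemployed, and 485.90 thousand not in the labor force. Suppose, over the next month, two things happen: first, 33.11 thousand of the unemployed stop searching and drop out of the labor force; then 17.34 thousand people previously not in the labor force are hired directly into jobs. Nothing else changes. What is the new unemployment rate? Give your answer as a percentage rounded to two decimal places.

Initially, labor force = 651.36 + 80.35 = 731.71 thousand, so u = 80.35/731.71 = 10.98%.
After the first change, unemployed and labor force both fall by 33.11 → E = 651.36, U = 47.24, labor force = 698.60 thousand.
After the second change, employed and labor force both rise by 17.34; unemployed unchanged → E = 668.70, U = 47.24, labor force = 715.94 thousand.
New unemployment rate = 47.24 / 715.94 = 6.60%.

New unemployment rate ≈ 6.60%.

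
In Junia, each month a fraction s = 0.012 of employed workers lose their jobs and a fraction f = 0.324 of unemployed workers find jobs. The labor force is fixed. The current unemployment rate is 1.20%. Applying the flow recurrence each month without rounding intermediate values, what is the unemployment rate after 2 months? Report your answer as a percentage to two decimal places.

With a fixed labor force, u_{t+1} = u_t + s·(1−u_t) − f·u_t = u_t·(1−s−f) + s.
Here 1−s−f = 0.664 and s = 0.012.
u_1 = 0.012000 × 0.664 + 0.012 = 0.019968.
u_2 = 0.019968 × 0.664 + 0.012 = 0.025259.

Unemployment rate after two months ≈ 2.53%.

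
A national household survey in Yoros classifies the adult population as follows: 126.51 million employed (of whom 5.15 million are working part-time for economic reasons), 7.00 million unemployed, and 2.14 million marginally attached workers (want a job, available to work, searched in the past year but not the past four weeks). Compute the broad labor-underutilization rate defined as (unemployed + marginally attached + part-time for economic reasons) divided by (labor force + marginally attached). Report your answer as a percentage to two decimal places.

Broad underutilization rate ≈ 10.53%.

Labor force = 126.51 + 7.00 = 133.51 million.
Numerator = 7.00 + 2.14 + 5.15 = 14.29 million.
Denominator = 133.51 + 2.14 = 135.65 million.
Broad rate = 14.29 / 135.65 = 10.53%.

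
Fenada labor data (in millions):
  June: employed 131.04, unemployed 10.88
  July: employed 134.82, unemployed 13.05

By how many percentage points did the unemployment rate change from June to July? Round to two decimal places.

June: labor force = 131.04 + 10.88 = 141.92; u = 10.88/141.92 = 7.67%.
July: labor force = 134.82 + 13.05 = 147.87; u = 13.05/147.87 = 8.83%.
Change = 8.83% − 7.67% = +1.16 pp.

The unemployment rate changed by +1.16 percentage points.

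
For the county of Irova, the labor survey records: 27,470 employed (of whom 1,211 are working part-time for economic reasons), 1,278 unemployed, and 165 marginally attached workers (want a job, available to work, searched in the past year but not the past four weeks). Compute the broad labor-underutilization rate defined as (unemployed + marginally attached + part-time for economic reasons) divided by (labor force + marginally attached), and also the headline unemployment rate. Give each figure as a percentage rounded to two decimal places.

Broad underutilization rate ≈ 9.18%; headline unemployment rate ≈ 4.45%.

Labor force = 27,470 + 1,278 = 28,748.
Numerator = 1,278 + 165 + 1,211 = 2,654.
Denominator = 28,748 + 165 = 28,913.
Broad rate = 2,654 / 28,913 = 9.18%.
Headline unemployment rate = 1,278 / 28,748 = 4.45%.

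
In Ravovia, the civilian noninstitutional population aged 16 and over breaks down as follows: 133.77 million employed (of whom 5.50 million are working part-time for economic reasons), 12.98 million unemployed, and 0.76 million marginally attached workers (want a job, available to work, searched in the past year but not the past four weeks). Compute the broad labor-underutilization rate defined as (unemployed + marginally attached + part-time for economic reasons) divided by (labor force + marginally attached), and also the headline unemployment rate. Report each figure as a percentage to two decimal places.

Broad underutilization rate ≈ 13.04%; headline unemployment rate ≈ 8.84%.

Labor force = 133.77 + 12.98 = 146.75 million.
Numerator = 12.98 + 0.76 + 5.50 = 19.24 million.
Denominator = 146.75 + 0.76 = 147.51 million.
Broad rate = 19.24 / 147.51 = 13.04%.
Headline unemployment rate = 12.98 / 146.75 = 8.84%.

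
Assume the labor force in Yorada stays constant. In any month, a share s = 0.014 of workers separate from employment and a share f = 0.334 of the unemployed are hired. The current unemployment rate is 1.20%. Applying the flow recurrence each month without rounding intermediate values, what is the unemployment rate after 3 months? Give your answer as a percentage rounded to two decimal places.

Unemployment rate after three months ≈ 3.24%.

With a fixed labor force, u_{t+1} = u_t + s·(1−u_t) − f·u_t = u_t·(1−s−f) + s.
Here 1−s−f = 0.652 and s = 0.014.
u_1 = 0.012000 × 0.652 + 0.014 = 0.021824.
u_2 = 0.021824 × 0.652 + 0.014 = 0.028229.
u_3 = 0.028229 × 0.652 + 0.014 = 0.032405.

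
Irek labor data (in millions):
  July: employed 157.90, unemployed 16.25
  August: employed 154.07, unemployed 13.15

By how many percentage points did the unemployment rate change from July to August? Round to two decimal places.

The unemployment rate changed by −1.47 percentage points.

July: labor force = 157.90 + 16.25 = 174.15; u = 16.25/174.15 = 9.33%.
August: labor force = 154.07 + 13.15 = 167.22; u = 13.15/167.22 = 7.86%.
Change = 7.86% − 9.33% = −1.47 pp.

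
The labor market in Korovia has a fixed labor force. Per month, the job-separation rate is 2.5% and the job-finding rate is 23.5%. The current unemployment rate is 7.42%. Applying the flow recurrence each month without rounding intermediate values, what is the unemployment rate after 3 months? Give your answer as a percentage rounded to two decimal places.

With a fixed labor force, u_{t+1} = u_t + s·(1−u_t) − f·u_t = u_t·(1−s−f) + s.
Here 1−s−f = 0.740 and s = 0.025.
u_1 = 0.074200 × 0.740 + 0.025 = 0.079908.
u_2 = 0.079908 × 0.740 + 0.025 = 0.084132.
u_3 = 0.084132 × 0.740 + 0.025 = 0.087258.

Unemployment rate after three months ≈ 8.73%.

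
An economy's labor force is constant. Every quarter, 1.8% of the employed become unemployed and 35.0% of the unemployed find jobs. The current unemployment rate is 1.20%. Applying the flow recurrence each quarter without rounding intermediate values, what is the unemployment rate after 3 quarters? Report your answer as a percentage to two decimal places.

With a fixed labor force, u_{t+1} = u_t + s·(1−u_t) − f·u_t = u_t·(1−s−f) + s.
Here 1−s−f = 0.632 and s = 0.018.
u_1 = 0.012000 × 0.632 + 0.018 = 0.025584.
u_2 = 0.025584 × 0.632 + 0.018 = 0.034169.
u_3 = 0.034169 × 0.632 + 0.018 = 0.039595.

Unemployment rate after three quarters ≈ 3.96%.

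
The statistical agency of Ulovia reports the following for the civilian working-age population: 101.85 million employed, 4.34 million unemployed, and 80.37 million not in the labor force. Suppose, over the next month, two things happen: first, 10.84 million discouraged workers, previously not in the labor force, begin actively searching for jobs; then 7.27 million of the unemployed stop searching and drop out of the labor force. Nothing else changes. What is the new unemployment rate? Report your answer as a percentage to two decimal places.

New unemployment rate ≈ 7.21%.

Initially, labor force = 101.85 + 4.34 = 106.19 million, so u = 4.34/106.19 = 4.09%.
After the first change, unemployed and labor force both rise by 10.84 → E = 101.85, U = 15.18, labor force = 117.03 million.
After the second change, unemployed and labor force both fall by 7.27 → E = 101.85, U = 7.91, labor force = 109.76 million.
New unemployment rate = 7.91 / 109.76 = 7.21%.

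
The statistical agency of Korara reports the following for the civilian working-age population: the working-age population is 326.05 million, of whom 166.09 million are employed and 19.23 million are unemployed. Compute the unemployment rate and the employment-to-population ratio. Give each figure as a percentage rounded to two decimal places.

Unemployment rate ≈ 10.38%; employment-population ratio ≈ 50.94%.

Labor force = employed + unemployed = 166.09 + 19.23 = 185.32 million.
Unemployment rate = 19.23 / 185.32 = 10.38%.
Employment-population ratio = 166.09 / 326.05 = 50.94%.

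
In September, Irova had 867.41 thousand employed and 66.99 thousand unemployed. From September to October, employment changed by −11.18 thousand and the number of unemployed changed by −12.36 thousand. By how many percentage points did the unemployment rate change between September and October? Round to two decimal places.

September: labor force = 867.41 + 66.99 = 934.40; u = 66.99/934.40 = 7.17%.
October: labor force = 856.23 + 54.63 = 910.86; u = 54.63/910.86 = 6.00%.
Change = 6.00% − 7.17% = −1.17 pp.

The unemployment rate changed by −1.17 percentage points.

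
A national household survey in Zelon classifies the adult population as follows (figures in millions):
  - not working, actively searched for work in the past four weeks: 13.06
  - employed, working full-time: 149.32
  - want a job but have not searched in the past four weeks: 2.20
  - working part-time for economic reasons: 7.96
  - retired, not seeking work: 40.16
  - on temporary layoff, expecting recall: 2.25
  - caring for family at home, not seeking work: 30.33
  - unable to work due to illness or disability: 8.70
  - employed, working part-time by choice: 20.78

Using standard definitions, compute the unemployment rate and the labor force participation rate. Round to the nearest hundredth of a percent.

Unemployment rate ≈ 7.92%; labor force participation rate ≈ 70.38%.

Employed = 149.32 + 7.96 + 20.78 = 178.06 million (anyone who worked, including part-time for economic reasons, counts as employed).
Unemployed = 13.06 + 2.25 = 15.31 million (jobless and actively searching, or on temporary layoff).
Labor force = 178.06 + 15.31 = 193.37 million.
Not in labor force = 2.20 + 40.16 + 30.33 + 8.70 = 81.39 million (those not working and not actively searching are outside the labor force — including those who want a job but have given up searching).
Civilian working-age population = 193.37 + 81.39 = 274.76 million.
Unemployment rate = 15.31 / 193.37 = 7.92%.
Labor force participation rate = 193.37 / 274.76 = 70.38%.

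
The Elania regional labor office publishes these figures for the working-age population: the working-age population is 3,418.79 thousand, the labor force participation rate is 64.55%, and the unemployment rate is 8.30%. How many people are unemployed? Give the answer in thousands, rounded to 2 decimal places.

Labor force = 0.6455 × 3,418.79 = 2,206.83 thousand.
Unemployed = 0.0830 × 2,206.83 ≈ 183.17 thousand.

About 183.17 thousand are unemployed.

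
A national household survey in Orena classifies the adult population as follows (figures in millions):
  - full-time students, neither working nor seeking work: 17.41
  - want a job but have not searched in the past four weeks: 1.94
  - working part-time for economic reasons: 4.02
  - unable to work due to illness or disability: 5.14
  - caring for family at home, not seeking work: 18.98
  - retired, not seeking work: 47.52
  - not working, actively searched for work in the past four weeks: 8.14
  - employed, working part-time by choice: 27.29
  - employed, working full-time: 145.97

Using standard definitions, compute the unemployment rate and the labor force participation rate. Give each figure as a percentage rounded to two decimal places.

Unemployment rate ≈ 4.39%; labor force participation rate ≈ 67.08%.

Employed = 4.02 + 27.29 + 145.97 = 177.28 million (anyone who worked, including part-time for economic reasons, counts as employed).
Unemployed = 8.14 million.
Labor force = 177.28 + 8.14 = 185.42 million.
Not in labor force = 17.41 + 1.94 + 5.14 + 18.98 + 47.52 = 90.99 million (those not working and not actively searching are outside the labor force — including those who want a job but have given up searching).
Civilian working-age population = 185.42 + 90.99 = 276.41 million.
Unemployment rate = 8.14 / 185.42 = 4.39%.
Labor force participation rate = 185.42 / 276.41 = 67.08%.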